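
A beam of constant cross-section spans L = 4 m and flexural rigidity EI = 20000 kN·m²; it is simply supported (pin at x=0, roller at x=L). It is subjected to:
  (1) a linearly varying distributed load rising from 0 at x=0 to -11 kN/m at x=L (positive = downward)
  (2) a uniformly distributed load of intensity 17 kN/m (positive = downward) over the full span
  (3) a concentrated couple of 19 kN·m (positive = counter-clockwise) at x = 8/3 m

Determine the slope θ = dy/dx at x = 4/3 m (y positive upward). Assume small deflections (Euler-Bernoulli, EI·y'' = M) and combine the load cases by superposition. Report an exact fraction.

Load 1 — triangular load w₀=-11 kN/m (0→w₀ over full span):
  θ_1 = -w₀(7L⁴-30L²x²+15x⁴)/(360LEI) = -(-11)·(7·4⁴-30·4²·(4/3)²+15·(4/3)⁴)/(360·4·20000) = 286/759375 rad
Load 2 — uniform load w=17 kN/m over full span:
  θ_2 = -w(L³-6Lx²+4x³)/(24EI) = -17·(4³-6·4·(4/3)²+4·(4/3)³)/(24·20000) = -221/202500 rad
Load 3 — applied couple M₀=19 kN·m at a=8/3 m (b=L-a=4/3):
  θ_3 = (M₀x²/(2L)+C₁)/EI  [x≤a] with C₁=M₀(3b²-L²)/(6L)=-76/9 = (19·(4/3)²/(2·4)+(-76/9))/20000 = -19/90000 rad
Superposition: θ = Σ θ_i = -11249/12150000 rad ≈ -0.000926 rad

θ(4/3) = -11249/12150000 rad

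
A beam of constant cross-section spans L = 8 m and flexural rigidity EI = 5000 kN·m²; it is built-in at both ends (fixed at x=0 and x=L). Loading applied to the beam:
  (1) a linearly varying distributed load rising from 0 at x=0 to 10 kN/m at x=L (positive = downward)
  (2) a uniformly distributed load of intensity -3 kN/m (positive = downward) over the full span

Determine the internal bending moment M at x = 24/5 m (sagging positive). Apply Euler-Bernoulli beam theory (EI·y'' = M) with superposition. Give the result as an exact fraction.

Load 1 — triangular load w₀=10 kN/m (0→w₀ over full span):
  M_1 = 3w₀Lx/20 - w₀L²/30 - w₀x³/(6L) = 3·10·8·(24/5)/20 - 10·8²/30 - 10·(24/5)³/(6·8) = 992/75 kN·m
Load 2 — uniform load w=-3 kN/m over full span:
  M_2 = wLx/2 - wL²/12 - wx²/2 = (-3)·8·(24/5)/2 - (-3)·8²/12 - (-3)·(24/5)²/2 = -176/25 kN·m
Superposition: M = Σ M_i = 464/75 kN·m ≈ 6.186667 kN·m

M(24/5) = 464/75 kN·m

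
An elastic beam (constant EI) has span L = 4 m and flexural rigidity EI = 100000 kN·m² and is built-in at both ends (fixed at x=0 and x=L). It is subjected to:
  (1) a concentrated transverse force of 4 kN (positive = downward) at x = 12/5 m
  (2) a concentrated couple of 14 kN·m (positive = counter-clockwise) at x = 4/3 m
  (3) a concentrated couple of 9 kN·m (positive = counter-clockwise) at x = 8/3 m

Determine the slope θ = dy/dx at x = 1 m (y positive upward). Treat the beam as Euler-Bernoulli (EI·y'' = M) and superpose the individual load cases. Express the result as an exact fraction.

Load 1 — point force P=4 kN at a=12/5 m (b=L-a=8/5):
  θ_1 = -Pb²x(2aL-(3a+b)x)/(2L³EI)  [x≤a] = -4·(8/5)²·1·(2·(12/5)·4-(3·(12/5)+(8/5))·1)/(2·4³·100000) = -13/1562500 rad
Load 2 — applied couple M₀=14 kN·m at a=4/3 m (b=L-a=8/3):
  θ_2 = (R_Ax²/2 - M_Ax)/EI  [x≤a] with R_A=14/3, M_A=0 = ((14/3)·1²/2 - 0·1)/100000 = 7/300000 rad
Load 3 — applied couple M₀=9 kN·m at a=8/3 m (b=L-a=4/3):
  θ_3 = (R_Ax²/2 - M_Ax)/EI  [x≤a] with R_A=3, M_A=3 = (3·1²/2 - 3·1)/100000 = -3/200000 rad
Superposition: θ = Σ θ_i = 1/75000000 rad ≈ 0.000000 rad

θ(1) = 1/75000000 rad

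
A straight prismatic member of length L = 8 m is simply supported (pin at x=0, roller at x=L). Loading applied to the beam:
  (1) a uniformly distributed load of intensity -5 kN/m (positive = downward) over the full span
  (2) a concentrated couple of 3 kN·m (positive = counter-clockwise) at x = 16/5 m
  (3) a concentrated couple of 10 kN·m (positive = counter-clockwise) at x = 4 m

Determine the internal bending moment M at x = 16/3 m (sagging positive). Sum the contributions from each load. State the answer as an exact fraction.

Load 1 — uniform load w=-5 kN/m over full span:
  M_1 = wx(L-x)/2 = (-5)·(16/3)·(8-(16/3))/2 = -320/9 kN·m
Load 2 — applied couple M₀=3 kN·m at a=16/5 m (b=L-a=24/5):
  M_2 = M₀x/L - M₀  [x>a] = 3·(16/3)/8 - 3 = -1 kN·m
Load 3 — applied couple M₀=10 kN·m at a=4 m (b=L-a=4):
  M_3 = M₀x/L - M₀  [x>a] = 10·(16/3)/8 - 10 = -10/3 kN·m
Superposition: M = Σ M_i = -359/9 kN·m ≈ -39.888889 kN·m

M(16/3) = -359/9 kN·m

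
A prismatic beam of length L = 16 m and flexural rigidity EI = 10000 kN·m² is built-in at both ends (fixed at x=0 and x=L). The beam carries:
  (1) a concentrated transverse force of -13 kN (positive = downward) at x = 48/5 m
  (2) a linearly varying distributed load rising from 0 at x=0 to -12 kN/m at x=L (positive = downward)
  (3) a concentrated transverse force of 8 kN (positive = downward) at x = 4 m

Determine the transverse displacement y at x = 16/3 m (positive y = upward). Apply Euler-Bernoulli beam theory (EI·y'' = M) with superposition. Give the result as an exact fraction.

y(16/3) = 1585088/18984375 m

Load 1 — point force P=-13 kN at a=48/5 m (b=L-a=32/5):
  y_1 = -Pb²x²(3aL-(3a+b)x)/(6L³EI)  [x≤a] = -(-13)·(32/5)²·(16/3)²·(3·(48/5)·16-(3·(48/5)+(32/5))·(16/3))/(6·16³·10000) = 106496/6328125 m
Load 2 — triangular load w₀=-12 kN/m (0→w₀ over full span):
  y_2 = -w₀x²(L-x)²(x+2L)/(120LEI) = -(-12)·(16/3)²·(16-(16/3))²·((16/3)+2·16)/(120·16·10000) = 57344/759375 m
Load 3 — point force P=8 kN at a=4 m (b=L-a=12):
  y_3 = -Pa²(L-x)²(3bL-(3b+a)(L-x))/(6L³EI)  [x>a] = -8·4²·(16-(16/3))²·(3·12·16-(3·12+4)·(16-(16/3)))/(6·16³·10000) = -448/50625 m
Superposition: y = Σ y_i = 1585088/18984375 m ≈ 0.083494 m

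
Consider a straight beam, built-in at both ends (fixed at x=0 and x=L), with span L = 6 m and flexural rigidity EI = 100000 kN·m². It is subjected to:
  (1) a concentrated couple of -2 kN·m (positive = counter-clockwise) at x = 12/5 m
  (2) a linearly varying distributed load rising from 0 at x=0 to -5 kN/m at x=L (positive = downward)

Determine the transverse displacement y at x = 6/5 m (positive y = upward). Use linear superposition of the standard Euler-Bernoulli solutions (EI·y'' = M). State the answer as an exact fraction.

Load 1 — applied couple M₀=-2 kN·m at a=12/5 m (b=L-a=18/5):
  y_1 = (R_Ax³/6 - M_Ax²/2)/EI  [x≤a] with R_A=-12/25, M_A=-6/25 = ((-12/25)·(6/5)³/6 - (-6/25)·(6/5)²/2)/100000 = 27/78125000 m
Load 2 — triangular load w₀=-5 kN/m (0→w₀ over full span):
  y_2 = -w₀x²(L-x)²(x+2L)/(120LEI) = -(-5)·(6/5)²·(6-(6/5))²·((6/5)+2·6)/(120·6·100000) = 297/9765625 m
Superposition: y = Σ y_i = 2403/78125000 m ≈ 0.000031 m

y(6/5) = 2403/78125000 m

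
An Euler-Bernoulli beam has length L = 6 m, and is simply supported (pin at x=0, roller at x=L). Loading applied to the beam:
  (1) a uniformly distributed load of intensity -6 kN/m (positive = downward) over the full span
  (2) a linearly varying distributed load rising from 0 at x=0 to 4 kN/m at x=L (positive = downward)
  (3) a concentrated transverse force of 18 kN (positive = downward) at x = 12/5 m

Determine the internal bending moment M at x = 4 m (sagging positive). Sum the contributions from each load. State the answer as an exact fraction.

Load 1 — uniform load w=-6 kN/m over full span:
  M_1 = wx(L-x)/2 = (-6)·4·(6-4)/2 = -24 kN·m
Load 2 — triangular load w₀=4 kN/m (0→w₀ over full span):
  M_2 = w₀Lx/6 - w₀x³/(6L) = 4·6·4/6 - 4·4³/(6·6) = 80/9 kN·m
Load 3 — point force P=18 kN at a=12/5 m (b=L-a=18/5):
  M_3 = Pa(L-x)/L  [x>a] = 18·(12/5)·(6-4)/6 = 72/5 kN·m
Superposition: M = Σ M_i = -32/45 kN·m ≈ -0.711111 kN·m

M(4) = -32/45 kN·m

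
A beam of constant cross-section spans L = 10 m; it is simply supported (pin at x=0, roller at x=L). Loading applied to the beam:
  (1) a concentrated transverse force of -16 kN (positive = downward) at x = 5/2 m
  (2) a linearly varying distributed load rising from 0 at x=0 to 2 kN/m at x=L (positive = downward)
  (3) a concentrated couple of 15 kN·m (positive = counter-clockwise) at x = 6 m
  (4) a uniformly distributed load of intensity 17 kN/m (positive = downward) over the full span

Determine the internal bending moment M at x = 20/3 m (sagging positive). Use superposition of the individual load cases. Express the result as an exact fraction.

M(20/3) = 14815/81 kN·m

Load 1 — point force P=-16 kN at a=5/2 m (b=L-a=15/2):
  M_1 = Pa(L-x)/L  [x>a] = (-16)·(5/2)·(10-(20/3))/10 = -40/3 kN·m
Load 2 — triangular load w₀=2 kN/m (0→w₀ over full span):
  M_2 = w₀Lx/6 - w₀x³/(6L) = 2·10·(20/3)/6 - 2·(20/3)³/(6·10) = 1000/81 kN·m
Load 3 — applied couple M₀=15 kN·m at a=6 m (b=L-a=4):
  M_3 = M₀x/L - M₀  [x>a] = 15·(20/3)/10 - 15 = -5 kN·m
Load 4 — uniform load w=17 kN/m over full span:
  M_4 = wx(L-x)/2 = 17·(20/3)·(10-(20/3))/2 = 1700/9 kN·m
Superposition: M = Σ M_i = 14815/81 kN·m ≈ 182.901235 kN·m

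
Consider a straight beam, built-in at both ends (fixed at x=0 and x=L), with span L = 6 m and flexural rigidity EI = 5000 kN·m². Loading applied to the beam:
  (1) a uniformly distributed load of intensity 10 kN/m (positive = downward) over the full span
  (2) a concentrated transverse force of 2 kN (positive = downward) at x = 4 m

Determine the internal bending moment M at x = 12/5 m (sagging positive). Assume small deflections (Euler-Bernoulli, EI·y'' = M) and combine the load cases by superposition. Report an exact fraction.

Load 1 — uniform load w=10 kN/m over full span:
  M_1 = wLx/2 - wL²/12 - wx²/2 = 10·6·(12/5)/2 - 10·6²/12 - 10·(12/5)²/2 = 66/5 kN·m
Load 2 — point force P=2 kN at a=4 m (b=L-a=2):
  M_2 = Pb²(3a+b)x/L³ - Pab²/L²  [x≤a] = 2·2²·(3·4+2)·(12/5)/6³ - 2·4·2²/6² = 16/45 kN·m
Superposition: M = Σ M_i = 122/9 kN·m ≈ 13.555556 kN·m

M(12/5) = 122/9 kN·m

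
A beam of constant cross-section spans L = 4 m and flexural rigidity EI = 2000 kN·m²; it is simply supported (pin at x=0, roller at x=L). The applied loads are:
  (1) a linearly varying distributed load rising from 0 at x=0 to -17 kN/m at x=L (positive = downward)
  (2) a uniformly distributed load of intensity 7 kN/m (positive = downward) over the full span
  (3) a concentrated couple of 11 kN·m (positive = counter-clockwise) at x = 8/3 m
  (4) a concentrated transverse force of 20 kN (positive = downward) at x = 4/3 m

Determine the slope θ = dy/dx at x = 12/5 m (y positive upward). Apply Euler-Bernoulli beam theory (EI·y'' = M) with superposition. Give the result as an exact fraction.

θ(12/5) = 258601/50625000 rad

Load 1 — triangular load w₀=-17 kN/m (0→w₀ over full span):
  θ_1 = -w₀(7L⁴-30L²x²+15x⁴)/(360LEI) = -(-17)·(7·4⁴-30·4²·(12/5)²+15·(12/5)⁴)/(360·4·2000) = -1972/703125 rad
Load 2 — uniform load w=7 kN/m over full span:
  θ_2 = -w(L³-6Lx²+4x³)/(24EI) = -7·(4³-6·4·(12/5)²+4·(12/5)³)/(24·2000) = 259/93750 rad
Load 3 — applied couple M₀=11 kN·m at a=8/3 m (b=L-a=4/3):
  θ_3 = (M₀x²/(2L)+C₁)/EI  [x≤a] with C₁=M₀(3b²-L²)/(6L)=-44/9 = (11·(12/5)²/(2·4)+(-44/9))/2000 = 341/225000 rad
Load 4 — point force P=20 kN at a=4/3 m (b=L-a=8/3):
  θ_4 = -Pa(2L²-6Lx+3x²+a²)/(6LEI)  [x>a] = -20·(4/3)·(2·4²-6·4·(12/5)+3·(12/5)²+(4/3)²)/(6·4·2000) = 184/50625 rad
Superposition: θ = Σ θ_i = 258601/50625000 rad ≈ 0.005108 rad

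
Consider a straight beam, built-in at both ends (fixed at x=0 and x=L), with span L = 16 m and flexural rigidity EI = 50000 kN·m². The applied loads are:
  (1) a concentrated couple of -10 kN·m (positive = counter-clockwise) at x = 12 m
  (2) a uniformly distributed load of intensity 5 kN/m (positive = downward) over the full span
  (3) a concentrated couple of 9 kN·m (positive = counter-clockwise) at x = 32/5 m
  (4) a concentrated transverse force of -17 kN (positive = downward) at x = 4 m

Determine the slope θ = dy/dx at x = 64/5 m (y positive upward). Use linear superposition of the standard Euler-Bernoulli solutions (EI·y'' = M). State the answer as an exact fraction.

Load 1 — applied couple M₀=-10 kN·m at a=12 m (b=L-a=4):
  θ_1 = (R_Ax²/2 - M_Ax - M₀(x-a))/EI  [x>a] with R_A=-45/64, M_A=-25/8 = ((-45/64)·(64/5)²/2 - (-25/8)·(64/5) - (-10)·((64/5)-12))/50000 = -3/15625 rad
Load 2 — uniform load w=5 kN/m over full span:
  θ_2 = -wx(L-x)(L-2x)/(12EI) = -5·(64/5)·(16-(64/5))·(16-2·(64/5))/(12·50000) = 256/78125 rad
Load 3 — applied couple M₀=9 kN·m at a=32/5 m (b=L-a=48/5):
  θ_3 = (R_Ax²/2 - M_Ax - M₀(x-a))/EI  [x>a] with R_A=81/100, M_A=27/25 = ((81/100)·(64/5)²/2 - (27/25)·(64/5) - 9·((64/5)-(32/5)))/50000 = -198/1953125 rad
Load 4 — point force P=-17 kN at a=4 m (b=L-a=12):
  θ_4 = Pa²(L-x)(2bL-(3b+a)(L-x))/(2L³EI)  [x>a] = (-17)·4²·(16-(64/5))·(2·12·16-(3·12+4)·(16-(64/5)))/(2·16³·50000) = -17/31250 rad
Superposition: θ = Σ θ_i = 9529/3906250 rad ≈ 0.002439 rad

θ(64/5) = 9529/3906250 rad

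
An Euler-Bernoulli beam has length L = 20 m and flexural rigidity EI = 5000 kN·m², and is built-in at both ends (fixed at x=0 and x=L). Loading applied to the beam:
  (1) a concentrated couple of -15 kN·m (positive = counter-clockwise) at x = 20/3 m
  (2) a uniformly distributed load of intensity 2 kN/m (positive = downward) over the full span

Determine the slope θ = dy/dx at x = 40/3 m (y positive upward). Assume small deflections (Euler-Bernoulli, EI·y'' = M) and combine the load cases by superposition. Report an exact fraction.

Load 1 — applied couple M₀=-15 kN·m at a=20/3 m (b=L-a=40/3):
  θ_1 = (R_Ax²/2 - M_Ax - M₀(x-a))/EI  [x>a] with R_A=-1, M_A=0 = ((-1)·(40/3)²/2 - 0·(40/3) - (-15)·((40/3)-(20/3)))/5000 = 1/450 rad
Load 2 — uniform load w=2 kN/m over full span:
  θ_2 = -wx(L-x)(L-2x)/(12EI) = -2·(40/3)·(20-(40/3))·(20-2·(40/3))/(12·5000) = 8/405 rad
Superposition: θ = Σ θ_i = 89/4050 rad ≈ 0.021975 rad

θ(40/3) = 89/4050 rad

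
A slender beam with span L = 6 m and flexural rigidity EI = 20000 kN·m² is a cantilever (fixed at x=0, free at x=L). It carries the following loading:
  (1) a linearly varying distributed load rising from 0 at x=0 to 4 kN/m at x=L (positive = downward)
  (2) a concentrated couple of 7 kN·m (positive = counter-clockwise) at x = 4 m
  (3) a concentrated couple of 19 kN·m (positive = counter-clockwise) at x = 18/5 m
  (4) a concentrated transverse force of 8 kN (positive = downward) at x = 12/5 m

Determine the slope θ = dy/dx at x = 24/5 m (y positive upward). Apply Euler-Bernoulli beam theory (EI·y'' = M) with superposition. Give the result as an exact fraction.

θ(24/5) = -10483/6250000 rad

Load 1 — triangular load w₀=4 kN/m (0→w₀ over full span):
  θ_1 = (w₀Lx²/4-w₀L²x/3-w₀x⁴/(24L))/EI = (4·6·(24/5)²/4-4·6²·(24/5)/3-4·(24/5)⁴/(24·6))/20000 = -2088/390625 rad
Load 2 — applied couple M₀=7 kN·m at a=4 m (b=L-a=2):
  θ_2 = M₀a/EI  [x>a] = 7·4/20000 = 7/5000 rad
Load 3 — applied couple M₀=19 kN·m at a=18/5 m (b=L-a=12/5):
  θ_3 = M₀a/EI  [x>a] = 19·(18/5)/20000 = 171/50000 rad
Load 4 — point force P=8 kN at a=12/5 m (b=L-a=18/5):
  θ_4 = -Pa²/(2EI)  [x>a] = -8·(12/5)²/(2·20000) = -18/15625 rad
Superposition: θ = Σ θ_i = -10483/6250000 rad ≈ -0.001677 rad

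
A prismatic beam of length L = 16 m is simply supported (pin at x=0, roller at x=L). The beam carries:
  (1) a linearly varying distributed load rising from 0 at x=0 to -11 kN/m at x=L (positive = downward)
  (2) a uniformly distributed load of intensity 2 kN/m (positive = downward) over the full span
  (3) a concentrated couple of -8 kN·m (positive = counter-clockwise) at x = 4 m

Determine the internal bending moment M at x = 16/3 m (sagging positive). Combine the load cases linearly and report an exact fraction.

M(16/3) = -6224/81 kN·m

Load 1 — triangular load w₀=-11 kN/m (0→w₀ over full span):
  M_1 = w₀Lx/6 - w₀x³/(6L) = (-11)·16·(16/3)/6 - (-11)·(16/3)³/(6·16) = -11264/81 kN·m
Load 2 — uniform load w=2 kN/m over full span:
  M_2 = wx(L-x)/2 = 2·(16/3)·(16-(16/3))/2 = 512/9 kN·m
Load 3 — applied couple M₀=-8 kN·m at a=4 m (b=L-a=12):
  M_3 = M₀x/L - M₀  [x>a] = (-8)·(16/3)/16 - (-8) = 16/3 kN·m
Superposition: M = Σ M_i = -6224/81 kN·m ≈ -76.839506 kN·m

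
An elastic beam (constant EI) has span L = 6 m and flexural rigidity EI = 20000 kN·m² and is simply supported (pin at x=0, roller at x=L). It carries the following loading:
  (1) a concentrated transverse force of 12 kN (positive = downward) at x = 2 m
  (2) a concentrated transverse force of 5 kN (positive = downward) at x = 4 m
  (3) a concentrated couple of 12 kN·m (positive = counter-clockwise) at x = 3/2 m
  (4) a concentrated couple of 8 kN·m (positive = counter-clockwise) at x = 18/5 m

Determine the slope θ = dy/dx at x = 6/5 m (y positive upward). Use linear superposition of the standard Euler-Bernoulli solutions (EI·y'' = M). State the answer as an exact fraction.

θ(6/5) = -3979/3600000 rad

Load 1 — point force P=12 kN at a=2 m (b=L-a=4):
  θ_1 = -Pb(L²-b²-3x²)/(6LEI)  [x≤a] = -12·4·(6²-4²-3·(6/5)²)/(6·6·20000) = -49/46875 rad
Load 2 — point force P=5 kN at a=4 m (b=L-a=2):
  θ_2 = -Pb(L²-b²-3x²)/(6LEI)  [x≤a] = -5·2·(6²-2²-3·(6/5)²)/(6·6·20000) = -173/450000 rad
Load 3 — applied couple M₀=12 kN·m at a=3/2 m (b=L-a=9/2):
  θ_3 = (M₀x²/(2L)+C₁)/EI  [x≤a] with C₁=M₀(3b²-L²)/(6L)=33/4 = (12·(6/5)²/(2·6)+(33/4))/20000 = 969/2000000 rad
Load 4 — applied couple M₀=8 kN·m at a=18/5 m (b=L-a=12/5):
  θ_4 = (M₀x²/(2L)+C₁)/EI  [x≤a] with C₁=M₀(3b²-L²)/(6L)=-104/25 = (8·(6/5)²/(2·6)+(-104/25))/20000 = -1/6250 rad
Superposition: θ = Σ θ_i = -3979/3600000 rad ≈ -0.001105 rad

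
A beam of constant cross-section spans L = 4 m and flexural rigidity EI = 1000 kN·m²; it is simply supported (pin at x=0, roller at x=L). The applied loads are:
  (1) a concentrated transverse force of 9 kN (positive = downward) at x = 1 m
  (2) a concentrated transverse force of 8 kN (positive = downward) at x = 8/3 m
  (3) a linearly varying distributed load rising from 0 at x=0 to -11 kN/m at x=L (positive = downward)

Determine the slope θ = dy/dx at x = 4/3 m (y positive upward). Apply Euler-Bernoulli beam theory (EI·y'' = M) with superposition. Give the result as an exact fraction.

θ(4/3) = 11731/9720000 rad

Load 1 — point force P=9 kN at a=1 m (b=L-a=3):
  θ_1 = -Pa(2L²-6Lx+3x²+a²)/(6LEI)  [x>a] = -9·1·(2·4²-6·4·(4/3)+3·(4/3)²+1²)/(6·4·1000) = -19/8000 rad
Load 2 — point force P=8 kN at a=8/3 m (b=L-a=4/3):
  θ_2 = -Pb(L²-b²-3x²)/(6LEI)  [x≤a] = -8·(4/3)·(4²-(4/3)²-3·(4/3)²)/(6·4·1000) = -8/2025 rad
Load 3 — triangular load w₀=-11 kN/m (0→w₀ over full span):
  θ_3 = -w₀(7L⁴-30L²x²+15x⁴)/(360LEI) = -(-11)·(7·4⁴-30·4²·(4/3)²+15·(4/3)⁴)/(360·4·1000) = 1144/151875 rad
Superposition: θ = Σ θ_i = 11731/9720000 rad ≈ 0.001207 rad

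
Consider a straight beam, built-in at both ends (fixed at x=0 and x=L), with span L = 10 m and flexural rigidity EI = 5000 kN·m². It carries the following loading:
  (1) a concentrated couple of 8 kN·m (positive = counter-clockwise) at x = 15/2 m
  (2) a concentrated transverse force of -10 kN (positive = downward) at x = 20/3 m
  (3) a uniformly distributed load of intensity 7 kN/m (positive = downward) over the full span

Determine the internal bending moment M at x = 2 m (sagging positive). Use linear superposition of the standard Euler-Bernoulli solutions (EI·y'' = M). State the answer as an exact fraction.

Load 1 — applied couple M₀=8 kN·m at a=15/2 m (b=L-a=5/2):
  M_1 = R_Ax - M_A  [x≤a] with R_A=9/10, M_A=5/2 = (9/10)·2 - (5/2) = -7/10 kN·m
Load 2 — point force P=-10 kN at a=20/3 m (b=L-a=10/3):
  M_2 = Pb²(3a+b)x/L³ - Pab²/L²  [x≤a] = (-10)·(10/3)²·(3·(20/3)+(10/3))·2/10³ - (-10)·(20/3)·(10/3)²/10² = 20/9 kN·m
Load 3 — uniform load w=7 kN/m over full span:
  M_3 = wLx/2 - wL²/12 - wx²/2 = 7·10·2/2 - 7·10²/12 - 7·2²/2 = -7/3 kN·m
Superposition: M = Σ M_i = -73/90 kN·m ≈ -0.811111 kN·m

M(2) = -73/90 kN·m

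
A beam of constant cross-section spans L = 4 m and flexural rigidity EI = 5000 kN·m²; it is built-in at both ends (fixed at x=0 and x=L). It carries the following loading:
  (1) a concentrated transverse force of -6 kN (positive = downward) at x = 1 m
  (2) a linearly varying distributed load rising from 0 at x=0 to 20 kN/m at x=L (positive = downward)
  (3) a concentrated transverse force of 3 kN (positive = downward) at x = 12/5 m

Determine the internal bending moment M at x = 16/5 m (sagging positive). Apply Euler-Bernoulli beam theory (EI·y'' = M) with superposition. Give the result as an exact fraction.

M(16/5) = 9433/15000 kN·m

Load 1 — point force P=-6 kN at a=1 m (b=L-a=3):
  M_1 = Pa²(a+3b)(L-x)/L³ - Pa²b/L²  [x>a] = (-6)·1²·(1+3·3)·(4-(16/5))/4³ - (-6)·1²·3/4² = 3/8 kN·m
Load 2 — triangular load w₀=20 kN/m (0→w₀ over full span):
  M_2 = 3w₀Lx/20 - w₀L²/30 - w₀x³/(6L) = 3·20·4·(16/5)/20 - 20·4²/30 - 20·(16/5)³/(6·4) = 32/75 kN·m
Load 3 — point force P=3 kN at a=12/5 m (b=L-a=8/5):
  M_3 = Pa²(a+3b)(L-x)/L³ - Pa²b/L²  [x>a] = 3·(12/5)²·((12/5)+3·(8/5))·(4-(16/5))/4³ - 3·(12/5)²·(8/5)/4² = -108/625 kN·m
Superposition: M = Σ M_i = 9433/15000 kN·m ≈ 0.628867 kN·m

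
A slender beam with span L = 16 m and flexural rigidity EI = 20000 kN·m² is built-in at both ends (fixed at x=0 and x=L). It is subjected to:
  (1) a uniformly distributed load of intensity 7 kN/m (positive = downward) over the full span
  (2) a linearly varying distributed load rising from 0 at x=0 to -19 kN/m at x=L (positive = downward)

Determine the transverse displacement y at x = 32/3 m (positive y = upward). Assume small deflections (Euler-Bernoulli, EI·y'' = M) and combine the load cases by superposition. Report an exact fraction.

Load 1 — uniform load w=7 kN/m over full span:
  y_1 = -wx²(L-x)²/(24EI) = -7·(32/3)²·(16-(32/3))²/(24·20000) = -7168/151875 m
Load 2 — triangular load w₀=-19 kN/m (0→w₀ over full span):
  y_2 = -w₀x²(L-x)²(x+2L)/(120LEI) = -(-19)·(32/3)²·(16-(32/3))²·((32/3)+2·16)/(120·16·20000) = 155648/2278125 m
Superposition: y = Σ y_i = 48128/2278125 m ≈ 0.021126 m

y(32/3) = 48128/2278125 m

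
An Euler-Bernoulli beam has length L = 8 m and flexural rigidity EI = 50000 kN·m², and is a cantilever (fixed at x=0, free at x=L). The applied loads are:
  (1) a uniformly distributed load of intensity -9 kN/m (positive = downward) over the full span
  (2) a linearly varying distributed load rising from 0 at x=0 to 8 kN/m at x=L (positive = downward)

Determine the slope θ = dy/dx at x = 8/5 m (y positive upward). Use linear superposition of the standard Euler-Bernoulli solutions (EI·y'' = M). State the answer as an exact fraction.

Load 1 — uniform load w=-9 kN/m over full span:
  θ_1 = -wx(x²-3Lx+3L²)/(6EI) = -(-9)·(8/5)·((8/5)²-3·8·(8/5)+3·8²)/(6·50000) = 2928/390625 rad
Load 2 — triangular load w₀=8 kN/m (0→w₀ over full span):
  θ_2 = (w₀Lx²/4-w₀L²x/3-w₀x⁴/(24L))/EI = (8·8·(8/5)²/4-8·8²·(8/5)/3-8·(8/5)⁴/(24·8))/50000 = -27232/5859375 rad
Superposition: θ = Σ θ_i = 16688/5859375 rad ≈ 0.002848 rad

θ(8/5) = 16688/5859375 rad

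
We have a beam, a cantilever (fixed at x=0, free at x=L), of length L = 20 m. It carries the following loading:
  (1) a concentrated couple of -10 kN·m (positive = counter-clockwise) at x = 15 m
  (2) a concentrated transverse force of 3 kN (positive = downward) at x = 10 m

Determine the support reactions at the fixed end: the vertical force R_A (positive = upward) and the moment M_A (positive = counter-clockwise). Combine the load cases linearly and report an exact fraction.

R_A = 3 kN, M_A = 40 kN·m

Load 1 — applied couple M₀=-10 kN·m at a=15 m (b=L-a=5):
  R_A = 0 kN
  M_A = -M₀ = -(-10) = 10 kN·m
Load 2 — point force P=3 kN at a=10 m (b=L-a=10):
  R_A = P = 3 kN
  M_A = Pa = 3·10 = 30 kN·m
Superposition: R_A = 3 kN, M_A = 40 kN·m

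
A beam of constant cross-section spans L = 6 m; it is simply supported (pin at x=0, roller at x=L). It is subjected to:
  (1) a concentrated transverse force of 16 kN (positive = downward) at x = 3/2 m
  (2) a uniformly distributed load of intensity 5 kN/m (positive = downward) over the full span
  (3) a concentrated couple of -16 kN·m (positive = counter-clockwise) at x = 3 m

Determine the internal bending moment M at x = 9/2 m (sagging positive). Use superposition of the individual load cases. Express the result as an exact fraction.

Load 1 — point force P=16 kN at a=3/2 m (b=L-a=9/2):
  M_1 = Pa(L-x)/L  [x>a] = 16·(3/2)·(6-(9/2))/6 = 6 kN·m
Load 2 — uniform load w=5 kN/m over full span:
  M_2 = wx(L-x)/2 = 5·(9/2)·(6-(9/2))/2 = 135/8 kN·m
Load 3 — applied couple M₀=-16 kN·m at a=3 m (b=L-a=3):
  M_3 = M₀x/L - M₀  [x>a] = (-16)·(9/2)/6 - (-16) = 4 kN·m
Superposition: M = Σ M_i = 215/8 kN·m ≈ 26.875000 kN·m

M(9/2) = 215/8 kN·m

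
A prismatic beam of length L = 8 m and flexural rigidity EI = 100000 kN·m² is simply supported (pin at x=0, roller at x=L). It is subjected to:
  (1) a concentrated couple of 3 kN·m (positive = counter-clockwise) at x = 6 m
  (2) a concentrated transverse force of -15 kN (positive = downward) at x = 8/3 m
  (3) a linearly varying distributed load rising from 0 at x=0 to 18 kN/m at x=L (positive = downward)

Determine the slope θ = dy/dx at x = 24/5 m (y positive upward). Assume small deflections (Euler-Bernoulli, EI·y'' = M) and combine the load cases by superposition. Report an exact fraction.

θ(24/5) = 1807393/6750000000 rad

Load 1 — applied couple M₀=3 kN·m at a=6 m (b=L-a=2):
  θ_1 = (M₀x²/(2L)+C₁)/EI  [x≤a] with C₁=M₀(3b²-L²)/(6L)=-13/4 = (3·(24/5)²/(2·8)+(-13/4))/100000 = 107/10000000 rad
Load 2 — point force P=-15 kN at a=8/3 m (b=L-a=16/3):
  θ_2 = -Pa(2L²-6Lx+3x²+a²)/(6LEI)  [x>a] = -(-15)·(8/3)·(2·8²-6·8·(24/5)+3·(24/5)²+(8/3)²)/(6·8·100000) = -92/421875 rad
Load 3 — triangular load w₀=18 kN/m (0→w₀ over full span):
  θ_3 = -w₀(7L⁴-30L²x²+15x⁴)/(360LEI) = -18·(7·8⁴-30·8²·(24/5)²+15·(24/5)⁴)/(360·8·100000) = 928/1953125 rad
Superposition: θ = Σ θ_i = 1807393/6750000000 rad ≈ 0.000268 rad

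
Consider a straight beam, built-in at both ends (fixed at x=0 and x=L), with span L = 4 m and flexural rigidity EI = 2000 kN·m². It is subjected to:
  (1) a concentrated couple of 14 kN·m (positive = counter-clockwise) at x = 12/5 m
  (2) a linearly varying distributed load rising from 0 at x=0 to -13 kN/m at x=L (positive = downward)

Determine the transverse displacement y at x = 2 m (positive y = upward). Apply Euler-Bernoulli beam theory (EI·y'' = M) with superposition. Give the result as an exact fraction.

Load 1 — applied couple M₀=14 kN·m at a=12/5 m (b=L-a=8/5):
  y_1 = (R_Ax³/6 - M_Ax²/2)/EI  [x≤a] with R_A=126/25, M_A=112/25 = ((126/25)·2³/6 - (112/25)·2²/2)/2000 = -7/6250 m
Load 2 — triangular load w₀=-13 kN/m (0→w₀ over full span):
  y_2 = -w₀x²(L-x)²(x+2L)/(120LEI) = -(-13)·2²·(4-2)²·(2+2·4)/(120·4·2000) = 13/6000 m
Superposition: y = Σ y_i = 157/150000 m ≈ 0.001047 m

y(2) = 157/150000 m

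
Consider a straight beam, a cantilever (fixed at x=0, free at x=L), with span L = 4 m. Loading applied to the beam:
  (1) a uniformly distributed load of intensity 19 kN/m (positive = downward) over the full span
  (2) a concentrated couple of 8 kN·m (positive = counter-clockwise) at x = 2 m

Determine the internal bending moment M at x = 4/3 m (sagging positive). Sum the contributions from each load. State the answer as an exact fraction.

M(4/3) = -536/9 kN·m

Load 1 — uniform load w=19 kN/m over full span:
  M_1 = -w(L-x)²/2 = -19·(4-(4/3))²/2 = -608/9 kN·m
Load 2 — applied couple M₀=8 kN·m at a=2 m (b=L-a=2):
  M_2 = M₀  [x≤a] = 8 = 8 kN·m
Superposition: M = Σ M_i = -536/9 kN·m ≈ -59.555556 kN·m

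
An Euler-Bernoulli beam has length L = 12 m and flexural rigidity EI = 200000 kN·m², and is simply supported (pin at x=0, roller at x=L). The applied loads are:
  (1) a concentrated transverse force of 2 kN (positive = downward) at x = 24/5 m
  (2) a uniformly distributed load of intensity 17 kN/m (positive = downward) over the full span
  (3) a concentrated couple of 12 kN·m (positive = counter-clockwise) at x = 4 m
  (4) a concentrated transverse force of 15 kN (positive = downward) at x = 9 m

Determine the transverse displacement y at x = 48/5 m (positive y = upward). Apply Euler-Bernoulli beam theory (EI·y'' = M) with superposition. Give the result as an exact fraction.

Load 1 — point force P=2 kN at a=24/5 m (b=L-a=36/5):
  y_1 = -Pa(L-x)(2Lx-a²-x²)/(6LEI)  [x>a] = -2·(24/5)·(12-(48/5))·(2·12·(48/5)-(24/5)²-(48/5)²)/(6·12·200000) = -72/390625 m
Load 2 — uniform load w=17 kN/m over full span:
  y_2 = -wx(L³-2Lx²+x³)/(24EI) = -17·(48/5)·(12³-2·12·(48/5)²+(48/5)³)/(24·200000) = -26622/1953125 m
Load 3 — applied couple M₀=12 kN·m at a=4 m (b=L-a=8):
  y_3 = (M₀x³/(6L)-M₀(x-a)²/2+C₁x)/EI  [x>a] with C₁=M₀(3b²-L²)/(6L)=8 = (12·(48/5)³/(6·12)-12·((48/5)-4)²/2+8·(48/5))/200000 = 141/781250 m
Load 4 — point force P=15 kN at a=9 m (b=L-a=3):
  y_4 = -Pa(L-x)(2Lx-a²-x²)/(6LEI)  [x>a] = -15·9·(12-(48/5))·(2·12·(48/5)-9²-(48/5)²)/(6·12·200000) = -12879/10000000 m
Superposition: y = Σ y_i = -3730551/250000000 m ≈ -0.014922 m

y(48/5) = -3730551/250000000 m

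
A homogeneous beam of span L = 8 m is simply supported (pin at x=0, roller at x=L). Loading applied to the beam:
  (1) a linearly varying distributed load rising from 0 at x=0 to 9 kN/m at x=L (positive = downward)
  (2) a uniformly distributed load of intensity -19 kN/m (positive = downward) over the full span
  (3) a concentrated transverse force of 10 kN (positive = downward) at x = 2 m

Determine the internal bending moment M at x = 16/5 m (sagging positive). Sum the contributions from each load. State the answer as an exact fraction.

M(16/5) = -12708/125 kN·m

Load 1 — triangular load w₀=9 kN/m (0→w₀ over full span):
  M_1 = w₀Lx/6 - w₀x³/(6L) = 9·8·(16/5)/6 - 9·(16/5)³/(6·8) = 4032/125 kN·m
Load 2 — uniform load w=-19 kN/m over full span:
  M_2 = wx(L-x)/2 = (-19)·(16/5)·(8-(16/5))/2 = -3648/25 kN·m
Load 3 — point force P=10 kN at a=2 m (b=L-a=6):
  M_3 = Pa(L-x)/L  [x>a] = 10·2·(8-(16/5))/8 = 12 kN·m
Superposition: M = Σ M_i = -12708/125 kN·m ≈ -101.664000 kN·m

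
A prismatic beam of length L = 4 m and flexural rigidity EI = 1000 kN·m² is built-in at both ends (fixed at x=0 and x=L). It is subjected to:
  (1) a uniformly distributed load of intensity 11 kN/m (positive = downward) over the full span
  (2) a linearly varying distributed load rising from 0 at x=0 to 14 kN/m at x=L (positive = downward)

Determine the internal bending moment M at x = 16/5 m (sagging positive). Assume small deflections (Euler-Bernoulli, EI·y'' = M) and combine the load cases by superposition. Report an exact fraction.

M(16/5) = -36/125 kN·m

Load 1 — uniform load w=11 kN/m over full span:
  M_1 = wLx/2 - wL²/12 - wx²/2 = 11·4·(16/5)/2 - 11·4²/12 - 11·(16/5)²/2 = -44/75 kN·m
Load 2 — triangular load w₀=14 kN/m (0→w₀ over full span):
  M_2 = 3w₀Lx/20 - w₀L²/30 - w₀x³/(6L) = 3·14·4·(16/5)/20 - 14·4²/30 - 14·(16/5)³/(6·4) = 112/375 kN·m
Superposition: M = Σ M_i = -36/125 kN·m ≈ -0.288000 kN·m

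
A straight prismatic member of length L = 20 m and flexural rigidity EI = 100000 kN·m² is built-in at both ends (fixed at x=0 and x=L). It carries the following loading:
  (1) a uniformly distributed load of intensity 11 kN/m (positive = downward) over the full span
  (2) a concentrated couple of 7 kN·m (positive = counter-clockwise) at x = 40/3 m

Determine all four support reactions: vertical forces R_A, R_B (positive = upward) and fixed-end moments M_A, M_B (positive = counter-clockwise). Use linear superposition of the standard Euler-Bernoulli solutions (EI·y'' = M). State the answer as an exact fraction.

Load 1 — uniform load w=11 kN/m over full span:
  R_A = wL/2 = 11·20/2 = 110 kN
  M_A = wL²/12 = 11·20²/12 = 1100/3 kN·m
  R_B = wL/2 = 11·20/2 = 110 kN
  M_B = -wL²/12 = -11·20²/12 = -1100/3 kN·m
Load 2 — applied couple M₀=7 kN·m at a=40/3 m (b=L-a=20/3):
  R_A = 6M₀ab/L³ = 6·7·(40/3)·(20/3)/20³ = 7/15 kN
  M_A = M₀b(2a-b)/L² = 7·(20/3)·(2·(40/3)-(20/3))/20² = 7/3 kN·m
  R_B = -6M₀ab/L³ = -6·7·(40/3)·(20/3)/20³ = -7/15 kN
  M_B = M₀a(2b-a)/L² = 7·(40/3)·(2·(20/3)-(40/3))/20² = 0 kN·m
Superposition: R_A = 1657/15 kN, M_A = 369 kN·m, R_B = 1643/15 kN, M_B = -1100/3 kN·m

R_A = 1657/15 kN, M_A = 369 kN·m, R_B = 1643/15 kN, M_B = -1100/3 kN·m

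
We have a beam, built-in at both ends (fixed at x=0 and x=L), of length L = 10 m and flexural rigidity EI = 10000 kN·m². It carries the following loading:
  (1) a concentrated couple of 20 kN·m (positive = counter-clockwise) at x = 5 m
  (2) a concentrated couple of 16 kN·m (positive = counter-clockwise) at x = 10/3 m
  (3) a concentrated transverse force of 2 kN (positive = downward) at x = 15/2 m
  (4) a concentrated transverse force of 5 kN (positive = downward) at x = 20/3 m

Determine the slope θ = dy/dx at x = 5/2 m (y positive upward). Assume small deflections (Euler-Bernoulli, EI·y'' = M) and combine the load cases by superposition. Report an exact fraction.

θ(5/2) = -233/768000 rad

Load 1 — applied couple M₀=20 kN·m at a=5 m (b=L-a=5):
  θ_1 = (R_Ax²/2 - M_Ax)/EI  [x≤a] with R_A=3, M_A=5 = (3·(5/2)²/2 - 5·(5/2))/10000 = -1/3200 rad
Load 2 — applied couple M₀=16 kN·m at a=10/3 m (b=L-a=20/3):
  θ_2 = (R_Ax²/2 - M_Ax)/EI  [x≤a] with R_A=32/15, M_A=0 = ((32/15)·(5/2)²/2 - 0·(5/2))/10000 = 1/1500 rad
Load 3 — point force P=2 kN at a=15/2 m (b=L-a=5/2):
  θ_3 = -Pb²x(2aL-(3a+b)x)/(2L³EI)  [x≤a] = -2·(5/2)²·(5/2)·(2·(15/2)·10-(3·(15/2)+(5/2))·(5/2))/(2·10³·10000) = -7/51200 rad
Load 4 — point force P=5 kN at a=20/3 m (b=L-a=10/3):
  θ_4 = -Pb²x(2aL-(3a+b)x)/(2L³EI)  [x≤a] = -5·(10/3)²·(5/2)·(2·(20/3)·10-(3·(20/3)+(10/3))·(5/2))/(2·10³·10000) = -1/1920 rad
Superposition: θ = Σ θ_i = -233/768000 rad ≈ -0.000303 rad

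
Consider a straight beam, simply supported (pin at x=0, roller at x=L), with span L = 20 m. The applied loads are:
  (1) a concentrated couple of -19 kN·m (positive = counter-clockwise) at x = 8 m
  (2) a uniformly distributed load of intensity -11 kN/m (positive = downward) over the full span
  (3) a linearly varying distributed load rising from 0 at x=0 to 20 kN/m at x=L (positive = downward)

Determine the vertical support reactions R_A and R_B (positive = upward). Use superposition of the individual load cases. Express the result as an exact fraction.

Load 1 — applied couple M₀=-19 kN·m at a=8 m (b=L-a=12):
  R_A = M₀/L = (-19)/20 = -19/20 kN
  R_B = -M₀/L = -(-19)/20 = 19/20 kN
Load 2 — uniform load w=-11 kN/m over full span:
  R_A = wL/2 = (-11)·20/2 = -110 kN
  R_B = wL/2 = (-11)·20/2 = -110 kN
Load 3 — triangular load w₀=20 kN/m (0→w₀ over full span):
  R_A = w₀L/6 = 20·20/6 = 200/3 kN
  R_B = w₀L/3 = 20·20/3 = 400/3 kN
Superposition: R_A = -2657/60 kN, R_B = 1457/60 kN

R_A = -2657/60 kN, R_B = 1457/60 kN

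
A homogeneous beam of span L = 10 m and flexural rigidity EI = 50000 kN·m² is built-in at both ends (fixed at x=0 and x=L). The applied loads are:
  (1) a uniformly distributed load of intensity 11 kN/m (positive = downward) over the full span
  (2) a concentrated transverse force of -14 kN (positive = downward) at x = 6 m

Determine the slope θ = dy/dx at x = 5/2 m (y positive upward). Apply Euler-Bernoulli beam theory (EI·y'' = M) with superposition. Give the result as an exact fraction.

Load 1 — uniform load w=11 kN/m over full span:
  θ_1 = -wx(L-x)(L-2x)/(12EI) = -11·(5/2)·(10-(5/2))·(10-2·(5/2))/(12·50000) = -11/6400 rad
Load 2 — point force P=-14 kN at a=6 m (b=L-a=4):
  θ_2 = -Pb²x(2aL-(3a+b)x)/(2L³EI)  [x≤a] = -(-14)·4²·(5/2)·(2·6·10-(3·6+4)·(5/2))/(2·10³·50000) = 91/250000 rad
Superposition: θ = Σ θ_i = -5419/4000000 rad ≈ -0.001355 rad

θ(5/2) = -5419/4000000 rad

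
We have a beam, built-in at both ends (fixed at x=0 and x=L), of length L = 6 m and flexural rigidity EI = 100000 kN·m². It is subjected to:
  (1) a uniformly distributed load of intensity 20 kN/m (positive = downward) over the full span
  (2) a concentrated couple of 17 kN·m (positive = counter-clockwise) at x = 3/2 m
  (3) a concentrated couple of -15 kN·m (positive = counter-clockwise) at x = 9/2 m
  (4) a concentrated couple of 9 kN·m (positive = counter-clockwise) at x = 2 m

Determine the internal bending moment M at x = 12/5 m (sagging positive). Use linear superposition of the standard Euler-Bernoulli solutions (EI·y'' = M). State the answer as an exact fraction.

Load 1 — uniform load w=20 kN/m over full span:
  M_1 = wLx/2 - wL²/12 - wx²/2 = 20·6·(12/5)/2 - 20·6²/12 - 20·(12/5)²/2 = 132/5 kN·m
Load 2 — applied couple M₀=17 kN·m at a=3/2 m (b=L-a=9/2):
  M_2 = R_Ax - M_A - M₀  [x>a] with R_A=51/16, M_A=-51/16 = (51/16)·(12/5) - (-51/16) - 17 = -493/80 kN·m
Load 3 — applied couple M₀=-15 kN·m at a=9/2 m (b=L-a=3/2):
  M_3 = R_Ax - M_A  [x≤a] with R_A=-45/16, M_A=-75/16 = (-45/16)·(12/5) - (-75/16) = -33/16 kN·m
Load 4 — applied couple M₀=9 kN·m at a=2 m (b=L-a=4):
  M_4 = R_Ax - M_A - M₀  [x>a] with R_A=2, M_A=0 = 2·(12/5) - 0 - 9 = -21/5 kN·m
Superposition: M = Σ M_i = 559/40 kN·m ≈ 13.975000 kN·m

M(12/5) = 559/40 kN·m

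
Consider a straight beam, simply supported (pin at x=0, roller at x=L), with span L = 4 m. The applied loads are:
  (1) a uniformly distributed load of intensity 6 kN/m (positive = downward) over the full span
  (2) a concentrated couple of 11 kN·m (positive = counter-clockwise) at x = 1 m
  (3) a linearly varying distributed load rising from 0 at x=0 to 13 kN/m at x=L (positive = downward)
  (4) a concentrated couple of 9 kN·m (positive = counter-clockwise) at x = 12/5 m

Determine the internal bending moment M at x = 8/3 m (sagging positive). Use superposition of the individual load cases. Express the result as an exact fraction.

M(8/3) = 1364/81 kN·m

Load 1 — uniform load w=6 kN/m over full span:
  M_1 = wx(L-x)/2 = 6·(8/3)·(4-(8/3))/2 = 32/3 kN·m
Load 2 — applied couple M₀=11 kN·m at a=1 m (b=L-a=3):
  M_2 = M₀x/L - M₀  [x>a] = 11·(8/3)/4 - 11 = -11/3 kN·m
Load 3 — triangular load w₀=13 kN/m (0→w₀ over full span):
  M_3 = w₀Lx/6 - w₀x³/(6L) = 13·4·(8/3)/6 - 13·(8/3)³/(6·4) = 1040/81 kN·m
Load 4 — applied couple M₀=9 kN·m at a=12/5 m (b=L-a=8/5):
  M_4 = M₀x/L - M₀  [x>a] = 9·(8/3)/4 - 9 = -3 kN·m
Superposition: M = Σ M_i = 1364/81 kN·m ≈ 16.839506 kN·m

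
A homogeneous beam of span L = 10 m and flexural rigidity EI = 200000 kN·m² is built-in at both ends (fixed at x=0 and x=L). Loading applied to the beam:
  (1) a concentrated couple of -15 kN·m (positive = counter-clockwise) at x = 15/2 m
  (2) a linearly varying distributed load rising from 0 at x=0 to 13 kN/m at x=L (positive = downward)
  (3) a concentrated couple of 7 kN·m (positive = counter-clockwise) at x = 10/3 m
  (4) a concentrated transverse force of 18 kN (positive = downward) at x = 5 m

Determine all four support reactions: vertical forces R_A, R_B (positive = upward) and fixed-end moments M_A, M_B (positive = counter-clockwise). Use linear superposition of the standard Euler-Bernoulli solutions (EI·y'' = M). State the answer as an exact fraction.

Load 1 — applied couple M₀=-15 kN·m at a=15/2 m (b=L-a=5/2):
  R_A = 6M₀ab/L³ = 6·(-15)·(15/2)·(5/2)/10³ = -27/16 kN
  M_A = M₀b(2a-b)/L² = (-15)·(5/2)·(2·(15/2)-(5/2))/10² = -75/16 kN·m
  R_B = -6M₀ab/L³ = -6·(-15)·(15/2)·(5/2)/10³ = 27/16 kN
  M_B = M₀a(2b-a)/L² = (-15)·(15/2)·(2·(5/2)-(15/2))/10² = 45/16 kN·m
Load 2 — triangular load w₀=13 kN/m (0→w₀ over full span):
  R_A = 3w₀L/20 = 3·13·10/20 = 39/2 kN
  M_A = w₀L²/30 = 13·10²/30 = 130/3 kN·m
  R_B = 7w₀L/20 = 7·13·10/20 = 91/2 kN
  M_B = -w₀L²/20 = -13·10²/20 = -65 kN·m
Load 3 — applied couple M₀=7 kN·m at a=10/3 m (b=L-a=20/3):
  R_A = 6M₀ab/L³ = 6·7·(10/3)·(20/3)/10³ = 14/15 kN
  M_A = M₀b(2a-b)/L² = 7·(20/3)·(2·(10/3)-(20/3))/10² = 0 kN·m
  R_B = -6M₀ab/L³ = -6·7·(10/3)·(20/3)/10³ = -14/15 kN
  M_B = M₀a(2b-a)/L² = 7·(10/3)·(2·(20/3)-(10/3))/10² = 7/3 kN·m
Load 4 — point force P=18 kN at a=5 m (b=L-a=5):
  R_A = Pb²(3a+b)/L³ = 18·5²·(3·5+5)/10³ = 9 kN
  M_A = Pab²/L² = 18·5·5²/10² = 45/2 kN·m
  R_B = Pa²(a+3b)/L³ = 18·5²·(5+3·5)/10³ = 9 kN
  M_B = -Pa²b/L² = -18·5²·5/10² = -45/2 kN·m
Superposition: R_A = 6659/240 kN, M_A = 2935/48 kN·m, R_B = 13261/240 kN, M_B = -3953/48 kN·m

R_A = 6659/240 kN, M_A = 2935/48 kN·m, R_B = 13261/240 kN, M_B = -3953/48 kN·m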